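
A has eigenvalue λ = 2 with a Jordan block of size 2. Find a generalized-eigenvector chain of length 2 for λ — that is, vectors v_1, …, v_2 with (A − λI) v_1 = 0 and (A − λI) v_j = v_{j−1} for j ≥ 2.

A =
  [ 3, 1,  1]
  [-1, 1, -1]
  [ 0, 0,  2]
A Jordan chain for λ = 2 of length 2:
v_1 = (1, -1, 0)ᵀ
v_2 = (1, 0, 0)ᵀ

Let N = A − (2)·I. We want v_2 with N^2 v_2 = 0 but N^1 v_2 ≠ 0; then v_{j-1} := N · v_j for j = 2, …, 2.

Pick v_2 = (1, 0, 0)ᵀ.
Then v_1 = N · v_2 = (1, -1, 0)ᵀ.

Sanity check: (A − (2)·I) v_1 = (0, 0, 0)ᵀ = 0. ✓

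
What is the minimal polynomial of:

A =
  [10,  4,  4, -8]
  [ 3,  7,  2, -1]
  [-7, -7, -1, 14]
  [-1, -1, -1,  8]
x^3 - 18*x^2 + 108*x - 216

The characteristic polynomial is χ_A(x) = (x - 6)^4, so the eigenvalues are known. The minimal polynomial is
  m_A(x) = Π_λ (x − λ)^{k_λ}
where k_λ is the size of the *largest* Jordan block for λ (equivalently, the smallest k with (A − λI)^k v = 0 for every generalised eigenvector v of λ).

  λ = 6: largest Jordan block has size 3, contributing (x − 6)^3

So m_A(x) = (x - 6)^3 = x^3 - 18*x^2 + 108*x - 216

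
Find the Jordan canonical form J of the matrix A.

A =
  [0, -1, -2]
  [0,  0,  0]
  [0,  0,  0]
J_2(0) ⊕ J_1(0)

The characteristic polynomial is
  det(x·I − A) = x^3

Eigenvalues and multiplicities (the geometric multiplicity of λ is n − rank(A − λI), which equals the number of Jordan blocks for λ):
  λ = 0: algebraic multiplicity = 3, geometric multiplicity = 2

Determining the block sizes for each eigenvalue:
  λ = 0: 2 blocks summing to 3 forces exactly one block of size 2 and the rest size 1 → block sizes [2, 1]

Assembling the blocks gives a Jordan form
J =
  [0, 1, 0]
  [0, 0, 0]
  [0, 0, 0]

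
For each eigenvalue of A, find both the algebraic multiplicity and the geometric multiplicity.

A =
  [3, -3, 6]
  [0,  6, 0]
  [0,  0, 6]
λ = 3: alg = 1, geom = 1; λ = 6: alg = 2, geom = 2

Step 1 — factor the characteristic polynomial to read off the algebraic multiplicities:
  χ_A(x) = (x - 6)^2*(x - 3)

Step 2 — compute geometric multiplicities via the rank-nullity identity g(λ) = n − rank(A − λI):
  rank(A − (3)·I) = 2, so dim ker(A − (3)·I) = n − 2 = 1
  rank(A − (6)·I) = 1, so dim ker(A − (6)·I) = n − 1 = 2

Summary:
  λ = 3: algebraic multiplicity = 1, geometric multiplicity = 1
  λ = 6: algebraic multiplicity = 2, geometric multiplicity = 2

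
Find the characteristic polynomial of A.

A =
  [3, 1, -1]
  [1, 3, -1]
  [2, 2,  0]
x^3 - 6*x^2 + 12*x - 8

Expanding det(x·I − A) (e.g. by cofactor expansion or by noting that A is similar to its Jordan form J, which has the same characteristic polynomial as A) gives
  χ_A(x) = x^3 - 6*x^2 + 12*x - 8
which factors as (x - 2)^3. The eigenvalues (with algebraic multiplicities) are λ = 2 with multiplicity 3.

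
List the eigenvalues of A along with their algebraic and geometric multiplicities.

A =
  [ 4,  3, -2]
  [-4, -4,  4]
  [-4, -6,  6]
λ = 2: alg = 3, geom = 2

Step 1 — factor the characteristic polynomial to read off the algebraic multiplicities:
  χ_A(x) = (x - 2)^3

Step 2 — compute geometric multiplicities via the rank-nullity identity g(λ) = n − rank(A − λI):
  rank(A − (2)·I) = 1, so dim ker(A − (2)·I) = n − 1 = 2

Summary:
  λ = 2: algebraic multiplicity = 3, geometric multiplicity = 2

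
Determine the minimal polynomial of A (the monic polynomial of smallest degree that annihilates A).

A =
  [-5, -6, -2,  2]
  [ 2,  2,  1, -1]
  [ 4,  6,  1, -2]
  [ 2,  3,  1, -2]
x^2 + 2*x + 1

The characteristic polynomial is χ_A(x) = (x + 1)^4, so the eigenvalues are known. The minimal polynomial is
  m_A(x) = Π_λ (x − λ)^{k_λ}
where k_λ is the size of the *largest* Jordan block for λ (equivalently, the smallest k with (A − λI)^k v = 0 for every generalised eigenvector v of λ).

  λ = -1: largest Jordan block has size 2, contributing (x + 1)^2

So m_A(x) = (x + 1)^2 = x^2 + 2*x + 1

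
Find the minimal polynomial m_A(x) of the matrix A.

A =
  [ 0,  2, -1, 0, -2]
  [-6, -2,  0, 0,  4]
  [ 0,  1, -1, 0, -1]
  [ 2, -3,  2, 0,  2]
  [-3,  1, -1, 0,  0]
x^5 + 3*x^4 + 3*x^3 + x^2

The characteristic polynomial is χ_A(x) = x^2*(x + 1)^3, so the eigenvalues are known. The minimal polynomial is
  m_A(x) = Π_λ (x − λ)^{k_λ}
where k_λ is the size of the *largest* Jordan block for λ (equivalently, the smallest k with (A − λI)^k v = 0 for every generalised eigenvector v of λ).

  λ = -1: largest Jordan block has size 3, contributing (x + 1)^3
  λ = 0: largest Jordan block has size 2, contributing (x − 0)^2

So m_A(x) = x^2*(x + 1)^3 = x^5 + 3*x^4 + 3*x^3 + x^2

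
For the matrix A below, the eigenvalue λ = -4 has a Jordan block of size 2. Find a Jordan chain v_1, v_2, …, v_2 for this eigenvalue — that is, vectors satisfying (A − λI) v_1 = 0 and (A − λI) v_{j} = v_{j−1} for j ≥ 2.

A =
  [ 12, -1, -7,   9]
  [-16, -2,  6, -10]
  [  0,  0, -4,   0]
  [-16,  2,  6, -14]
A Jordan chain for λ = -4 of length 2:
v_1 = (-1, 2, 0, 2)ᵀ
v_2 = (0, 1, 0, 0)ᵀ

Let N = A − (-4)·I. We want v_2 with N^2 v_2 = 0 but N^1 v_2 ≠ 0; then v_{j-1} := N · v_j for j = 2, …, 2.

Pick v_2 = (0, 1, 0, 0)ᵀ.
Then v_1 = N · v_2 = (-1, 2, 0, 2)ᵀ.

Sanity check: (A − (-4)·I) v_1 = (0, 0, 0, 0)ᵀ = 0. ✓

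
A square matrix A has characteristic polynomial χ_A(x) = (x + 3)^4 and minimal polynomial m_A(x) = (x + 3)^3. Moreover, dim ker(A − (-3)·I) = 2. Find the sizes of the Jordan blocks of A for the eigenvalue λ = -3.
Block sizes for λ = -3: [3, 1]

Step 1 — from the characteristic polynomial, algebraic multiplicity of λ = -3 is 4. From dim ker(A − (-3)·I) = 2, there are exactly 2 Jordan blocks for λ = -3.
Step 2 — from the minimal polynomial, the factor (x + 3)^3 tells us the largest block for λ = -3 has size 3.
Step 3 — with total size 4, 2 blocks, and largest block 3, the block sizes (in nonincreasing order) are [3, 1].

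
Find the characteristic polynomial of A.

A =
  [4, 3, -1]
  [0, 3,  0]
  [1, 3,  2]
x^3 - 9*x^2 + 27*x - 27

Expanding det(x·I − A) (e.g. by cofactor expansion or by noting that A is similar to its Jordan form J, which has the same characteristic polynomial as A) gives
  χ_A(x) = x^3 - 9*x^2 + 27*x - 27
which factors as (x - 3)^3. The eigenvalues (with algebraic multiplicities) are λ = 3 with multiplicity 3.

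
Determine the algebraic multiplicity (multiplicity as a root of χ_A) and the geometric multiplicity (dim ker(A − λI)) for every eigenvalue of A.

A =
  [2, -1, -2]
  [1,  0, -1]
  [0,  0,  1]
λ = 1: alg = 3, geom = 1

Step 1 — factor the characteristic polynomial to read off the algebraic multiplicities:
  χ_A(x) = (x - 1)^3

Step 2 — compute geometric multiplicities via the rank-nullity identity g(λ) = n − rank(A − λI):
  rank(A − (1)·I) = 2, so dim ker(A − (1)·I) = n − 2 = 1

Summary:
  λ = 1: algebraic multiplicity = 3, geometric multiplicity = 1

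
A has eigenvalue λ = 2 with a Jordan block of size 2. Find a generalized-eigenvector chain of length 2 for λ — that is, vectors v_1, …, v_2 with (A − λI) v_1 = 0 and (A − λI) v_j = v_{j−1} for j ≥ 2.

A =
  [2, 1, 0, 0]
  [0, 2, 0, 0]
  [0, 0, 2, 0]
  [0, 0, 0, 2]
A Jordan chain for λ = 2 of length 2:
v_1 = (1, 0, 0, 0)ᵀ
v_2 = (0, 1, 0, 0)ᵀ

Let N = A − (2)·I. We want v_2 with N^2 v_2 = 0 but N^1 v_2 ≠ 0; then v_{j-1} := N · v_j for j = 2, …, 2.

Pick v_2 = (0, 1, 0, 0)ᵀ.
Then v_1 = N · v_2 = (1, 0, 0, 0)ᵀ.

Sanity check: (A − (2)·I) v_1 = (0, 0, 0, 0)ᵀ = 0. ✓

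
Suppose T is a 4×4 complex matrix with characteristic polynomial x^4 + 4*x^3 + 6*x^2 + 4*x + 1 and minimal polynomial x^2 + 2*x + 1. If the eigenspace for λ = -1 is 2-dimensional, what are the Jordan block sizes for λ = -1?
Block sizes for λ = -1: [2, 2]

Step 1 — from the characteristic polynomial, algebraic multiplicity of λ = -1 is 4. From dim ker(T − (-1)·I) = 2, there are exactly 2 Jordan blocks for λ = -1.
Step 2 — from the minimal polynomial, the factor (x + 1)^2 tells us the largest block for λ = -1 has size 2.
Step 3 — with total size 4, 2 blocks, and largest block 2, the block sizes (in nonincreasing order) are [2, 2].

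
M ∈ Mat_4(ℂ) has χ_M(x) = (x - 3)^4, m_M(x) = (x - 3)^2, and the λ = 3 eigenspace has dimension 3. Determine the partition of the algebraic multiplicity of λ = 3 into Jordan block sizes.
Block sizes for λ = 3: [2, 1, 1]

Step 1 — from the characteristic polynomial, algebraic multiplicity of λ = 3 is 4. From dim ker(M − (3)·I) = 3, there are exactly 3 Jordan blocks for λ = 3.
Step 2 — from the minimal polynomial, the factor (x − 3)^2 tells us the largest block for λ = 3 has size 2.
Step 3 — with total size 4, 3 blocks, and largest block 2, the block sizes (in nonincreasing order) are [2, 1, 1].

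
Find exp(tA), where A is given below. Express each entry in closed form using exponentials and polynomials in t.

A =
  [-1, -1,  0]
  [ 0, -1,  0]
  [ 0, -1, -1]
e^{tA} =
  [exp(-t), -t*exp(-t), 0]
  [0, exp(-t), 0]
  [0, -t*exp(-t), exp(-t)]

Strategy: write A = P · J · P⁻¹ where J is a Jordan canonical form, so e^{tA} = P · e^{tJ} · P⁻¹, and e^{tJ} can be computed block-by-block.

A has Jordan form
J =
  [-1,  1,  0]
  [ 0, -1,  0]
  [ 0,  0, -1]
(up to reordering of blocks).

Per-block formulas:
  For a 1×1 block at λ = -1: exp(t · [-1]) = [e^(-1t)].
  For a 2×2 Jordan block J_2(-1): exp(t · J_2(-1)) = e^(-1t)·(I + t·N), where N is the 2×2 nilpotent shift.

After assembling e^{tJ} and conjugating by P, we get:

e^{tA} =
  [exp(-t), -t*exp(-t), 0]
  [0, exp(-t), 0]
  [0, -t*exp(-t), exp(-t)]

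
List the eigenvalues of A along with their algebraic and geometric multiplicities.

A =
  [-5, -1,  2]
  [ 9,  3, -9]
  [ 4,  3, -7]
λ = -3: alg = 3, geom = 1

Step 1 — factor the characteristic polynomial to read off the algebraic multiplicities:
  χ_A(x) = (x + 3)^3

Step 2 — compute geometric multiplicities via the rank-nullity identity g(λ) = n − rank(A − λI):
  rank(A − (-3)·I) = 2, so dim ker(A − (-3)·I) = n − 2 = 1

Summary:
  λ = -3: algebraic multiplicity = 3, geometric multiplicity = 1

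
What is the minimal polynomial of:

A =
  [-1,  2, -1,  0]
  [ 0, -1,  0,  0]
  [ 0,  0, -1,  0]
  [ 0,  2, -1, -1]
x^2 + 2*x + 1

The characteristic polynomial is χ_A(x) = (x + 1)^4, so the eigenvalues are known. The minimal polynomial is
  m_A(x) = Π_λ (x − λ)^{k_λ}
where k_λ is the size of the *largest* Jordan block for λ (equivalently, the smallest k with (A − λI)^k v = 0 for every generalised eigenvector v of λ).

  λ = -1: largest Jordan block has size 2, contributing (x + 1)^2

So m_A(x) = (x + 1)^2 = x^2 + 2*x + 1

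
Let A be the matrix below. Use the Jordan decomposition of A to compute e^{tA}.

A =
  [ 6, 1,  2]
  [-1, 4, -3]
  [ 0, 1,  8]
e^{tA} =
  [-t^2*exp(6*t)/2 + exp(6*t), t*exp(6*t), t^2*exp(6*t)/2 + 2*t*exp(6*t)]
  [t^2*exp(6*t) - t*exp(6*t), -2*t*exp(6*t) + exp(6*t), -t^2*exp(6*t) - 3*t*exp(6*t)]
  [-t^2*exp(6*t)/2, t*exp(6*t), t^2*exp(6*t)/2 + 2*t*exp(6*t) + exp(6*t)]

Strategy: write A = P · J · P⁻¹ where J is a Jordan canonical form, so e^{tA} = P · e^{tJ} · P⁻¹, and e^{tJ} can be computed block-by-block.

A has Jordan form
J =
  [6, 1, 0]
  [0, 6, 1]
  [0, 0, 6]
(up to reordering of blocks).

Per-block formulas:
  For a 3×3 Jordan block J_3(6): exp(t · J_3(6)) = e^(6t)·(I + t·N + (t^2/2)·N^2), where N is the 3×3 nilpotent shift.

After assembling e^{tJ} and conjugating by P, we get:

e^{tA} =
  [-t^2*exp(6*t)/2 + exp(6*t), t*exp(6*t), t^2*exp(6*t)/2 + 2*t*exp(6*t)]
  [t^2*exp(6*t) - t*exp(6*t), -2*t*exp(6*t) + exp(6*t), -t^2*exp(6*t) - 3*t*exp(6*t)]
  [-t^2*exp(6*t)/2, t*exp(6*t), t^2*exp(6*t)/2 + 2*t*exp(6*t) + exp(6*t)]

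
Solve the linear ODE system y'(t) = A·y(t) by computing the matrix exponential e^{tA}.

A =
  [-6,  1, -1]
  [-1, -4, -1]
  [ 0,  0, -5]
e^{tA} =
  [-t*exp(-5*t) + exp(-5*t), t*exp(-5*t), -t*exp(-5*t)]
  [-t*exp(-5*t), t*exp(-5*t) + exp(-5*t), -t*exp(-5*t)]
  [0, 0, exp(-5*t)]

Strategy: write A = P · J · P⁻¹ where J is a Jordan canonical form, so e^{tA} = P · e^{tJ} · P⁻¹, and e^{tJ} can be computed block-by-block.

A has Jordan form
J =
  [-5,  1,  0]
  [ 0, -5,  0]
  [ 0,  0, -5]
(up to reordering of blocks).

Per-block formulas:
  For a 1×1 block at λ = -5: exp(t · [-5]) = [e^(-5t)].
  For a 2×2 Jordan block J_2(-5): exp(t · J_2(-5)) = e^(-5t)·(I + t·N), where N is the 2×2 nilpotent shift.

After assembling e^{tJ} and conjugating by P, we get:

e^{tA} =
  [-t*exp(-5*t) + exp(-5*t), t*exp(-5*t), -t*exp(-5*t)]
  [-t*exp(-5*t), t*exp(-5*t) + exp(-5*t), -t*exp(-5*t)]
  [0, 0, exp(-5*t)]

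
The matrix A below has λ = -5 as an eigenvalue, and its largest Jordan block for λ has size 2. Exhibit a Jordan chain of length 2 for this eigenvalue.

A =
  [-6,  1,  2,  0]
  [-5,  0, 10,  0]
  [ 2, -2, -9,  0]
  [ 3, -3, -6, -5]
A Jordan chain for λ = -5 of length 2:
v_1 = (-1, -5, 2, 3)ᵀ
v_2 = (1, 0, 0, 0)ᵀ

Let N = A − (-5)·I. We want v_2 with N^2 v_2 = 0 but N^1 v_2 ≠ 0; then v_{j-1} := N · v_j for j = 2, …, 2.

Pick v_2 = (1, 0, 0, 0)ᵀ.
Then v_1 = N · v_2 = (-1, -5, 2, 3)ᵀ.

Sanity check: (A − (-5)·I) v_1 = (0, 0, 0, 0)ᵀ = 0. ✓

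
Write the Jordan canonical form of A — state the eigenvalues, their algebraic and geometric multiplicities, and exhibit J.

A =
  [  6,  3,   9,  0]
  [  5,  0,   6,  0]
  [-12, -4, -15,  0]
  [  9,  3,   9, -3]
J_3(-3) ⊕ J_1(-3)

The characteristic polynomial is
  det(x·I − A) = x^4 + 12*x^3 + 54*x^2 + 108*x + 81 = (x + 3)^4

Eigenvalues and multiplicities (the geometric multiplicity of λ is n − rank(A − λI), which equals the number of Jordan blocks for λ):
  λ = -3: algebraic multiplicity = 4, geometric multiplicity = 2

Determining the block sizes for each eigenvalue:
  λ = -3: with am = 4 and gm = 2, the partition is not yet determined (e.g. several partitions of 4 into 2 parts exist). Let N = A − (-3)·I. Computing rank(N^1) = 2, rank(N^2) = 1, rank(N^3) = 0; the number of blocks of size ≥ j is rank(N^{j−1}) − rank(N^j), giving [2, 1, 1]. So we have 1 block(s) of size 3, 1 block(s) of size 1 → block sizes [3, 1]

Assembling the blocks gives a Jordan form
J =
  [-3,  1,  0,  0]
  [ 0, -3,  1,  0]
  [ 0,  0, -3,  0]
  [ 0,  0,  0, -3]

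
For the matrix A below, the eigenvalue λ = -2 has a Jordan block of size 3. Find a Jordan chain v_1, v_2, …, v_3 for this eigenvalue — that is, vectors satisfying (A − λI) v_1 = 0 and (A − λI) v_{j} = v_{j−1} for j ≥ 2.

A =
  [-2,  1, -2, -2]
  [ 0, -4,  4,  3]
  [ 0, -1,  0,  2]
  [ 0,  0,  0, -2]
A Jordan chain for λ = -2 of length 3:
v_1 = (-1, 2, 1, 0)ᵀ
v_2 = (-2, 3, 2, 0)ᵀ
v_3 = (0, 0, 0, 1)ᵀ

Let N = A − (-2)·I. We want v_3 with N^3 v_3 = 0 but N^2 v_3 ≠ 0; then v_{j-1} := N · v_j for j = 3, …, 2.

Pick v_3 = (0, 0, 0, 1)ᵀ.
Then v_2 = N · v_3 = (-2, 3, 2, 0)ᵀ.
Then v_1 = N · v_2 = (-1, 2, 1, 0)ᵀ.

Sanity check: (A − (-2)·I) v_1 = (0, 0, 0, 0)ᵀ = 0. ✓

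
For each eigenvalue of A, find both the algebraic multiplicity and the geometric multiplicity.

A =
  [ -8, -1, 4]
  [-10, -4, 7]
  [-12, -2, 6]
λ = -2: alg = 3, geom = 1

Step 1 — factor the characteristic polynomial to read off the algebraic multiplicities:
  χ_A(x) = (x + 2)^3

Step 2 — compute geometric multiplicities via the rank-nullity identity g(λ) = n − rank(A − λI):
  rank(A − (-2)·I) = 2, so dim ker(A − (-2)·I) = n − 2 = 1

Summary:
  λ = -2: algebraic multiplicity = 3, geometric multiplicity = 1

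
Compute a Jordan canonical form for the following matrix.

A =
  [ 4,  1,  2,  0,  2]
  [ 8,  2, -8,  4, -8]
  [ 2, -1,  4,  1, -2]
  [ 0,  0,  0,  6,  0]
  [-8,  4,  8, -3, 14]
J_2(6) ⊕ J_2(6) ⊕ J_1(6)

The characteristic polynomial is
  det(x·I − A) = x^5 - 30*x^4 + 360*x^3 - 2160*x^2 + 6480*x - 7776 = (x - 6)^5

Eigenvalues and multiplicities (the geometric multiplicity of λ is n − rank(A − λI), which equals the number of Jordan blocks for λ):
  λ = 6: algebraic multiplicity = 5, geometric multiplicity = 3

Determining the block sizes for each eigenvalue:
  λ = 6: with am = 5 and gm = 3, the partition is not yet determined (e.g. several partitions of 5 into 3 parts exist). Let N = A − (6)·I. Computing rank(N^1) = 2, rank(N^2) = 0; the number of blocks of size ≥ j is rank(N^{j−1}) − rank(N^j), giving [3, 2]. So we have 2 block(s) of size 2, 1 block(s) of size 1 → block sizes [2, 2, 1]

Assembling the blocks gives a Jordan form
J =
  [6, 1, 0, 0, 0]
  [0, 6, 0, 0, 0]
  [0, 0, 6, 1, 0]
  [0, 0, 0, 6, 0]
  [0, 0, 0, 0, 6]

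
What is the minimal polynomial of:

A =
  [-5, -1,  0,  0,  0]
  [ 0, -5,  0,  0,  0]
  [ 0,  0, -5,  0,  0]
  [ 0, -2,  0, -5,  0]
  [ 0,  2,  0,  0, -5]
x^2 + 10*x + 25

The characteristic polynomial is χ_A(x) = (x + 5)^5, so the eigenvalues are known. The minimal polynomial is
  m_A(x) = Π_λ (x − λ)^{k_λ}
where k_λ is the size of the *largest* Jordan block for λ (equivalently, the smallest k with (A − λI)^k v = 0 for every generalised eigenvector v of λ).

  λ = -5: largest Jordan block has size 2, contributing (x + 5)^2

So m_A(x) = (x + 5)^2 = x^2 + 10*x + 25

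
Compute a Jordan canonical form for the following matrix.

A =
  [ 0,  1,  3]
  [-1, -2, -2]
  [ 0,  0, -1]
J_3(-1)

The characteristic polynomial is
  det(x·I − A) = x^3 + 3*x^2 + 3*x + 1 = (x + 1)^3

Eigenvalues and multiplicities (the geometric multiplicity of λ is n − rank(A − λI), which equals the number of Jordan blocks for λ):
  λ = -1: algebraic multiplicity = 3, geometric multiplicity = 1

Determining the block sizes for each eigenvalue:
  λ = -1: one block (gm = 1), so the single block has size am = 3 → block sizes [3]

Assembling the blocks gives a Jordan form
J =
  [-1,  1,  0]
  [ 0, -1,  1]
  [ 0,  0, -1]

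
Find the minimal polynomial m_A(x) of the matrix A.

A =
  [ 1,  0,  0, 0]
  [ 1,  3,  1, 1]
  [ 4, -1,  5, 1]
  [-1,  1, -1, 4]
x^4 - 13*x^3 + 60*x^2 - 112*x + 64

The characteristic polynomial is χ_A(x) = (x - 4)^3*(x - 1), so the eigenvalues are known. The minimal polynomial is
  m_A(x) = Π_λ (x − λ)^{k_λ}
where k_λ is the size of the *largest* Jordan block for λ (equivalently, the smallest k with (A − λI)^k v = 0 for every generalised eigenvector v of λ).

  λ = 1: largest Jordan block has size 1, contributing (x − 1)
  λ = 4: largest Jordan block has size 3, contributing (x − 4)^3

So m_A(x) = (x - 4)^3*(x - 1) = x^4 - 13*x^3 + 60*x^2 - 112*x + 64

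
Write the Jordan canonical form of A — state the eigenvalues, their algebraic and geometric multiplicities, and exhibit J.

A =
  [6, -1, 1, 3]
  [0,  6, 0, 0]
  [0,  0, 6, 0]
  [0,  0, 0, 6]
J_2(6) ⊕ J_1(6) ⊕ J_1(6)

The characteristic polynomial is
  det(x·I − A) = x^4 - 24*x^3 + 216*x^2 - 864*x + 1296 = (x - 6)^4

Eigenvalues and multiplicities (the geometric multiplicity of λ is n − rank(A − λI), which equals the number of Jordan blocks for λ):
  λ = 6: algebraic multiplicity = 4, geometric multiplicity = 3

Determining the block sizes for each eigenvalue:
  λ = 6: 3 blocks summing to 4 forces exactly one block of size 2 and the rest size 1 → block sizes [2, 1, 1]

Assembling the blocks gives a Jordan form
J =
  [6, 1, 0, 0]
  [0, 6, 0, 0]
  [0, 0, 6, 0]
  [0, 0, 0, 6]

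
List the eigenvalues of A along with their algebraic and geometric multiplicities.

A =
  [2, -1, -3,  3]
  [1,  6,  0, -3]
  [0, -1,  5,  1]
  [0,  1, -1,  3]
λ = 4: alg = 4, geom = 2

Step 1 — factor the characteristic polynomial to read off the algebraic multiplicities:
  χ_A(x) = (x - 4)^4

Step 2 — compute geometric multiplicities via the rank-nullity identity g(λ) = n − rank(A − λI):
  rank(A − (4)·I) = 2, so dim ker(A − (4)·I) = n − 2 = 2

Summary:
  λ = 4: algebraic multiplicity = 4, geometric multiplicity = 2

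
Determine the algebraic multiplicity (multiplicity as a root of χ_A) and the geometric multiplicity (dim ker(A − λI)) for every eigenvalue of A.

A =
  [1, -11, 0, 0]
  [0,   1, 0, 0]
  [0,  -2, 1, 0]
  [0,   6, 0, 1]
λ = 1: alg = 4, geom = 3

Step 1 — factor the characteristic polynomial to read off the algebraic multiplicities:
  χ_A(x) = (x - 1)^4

Step 2 — compute geometric multiplicities via the rank-nullity identity g(λ) = n − rank(A − λI):
  rank(A − (1)·I) = 1, so dim ker(A − (1)·I) = n − 1 = 3

Summary:
  λ = 1: algebraic multiplicity = 4, geometric multiplicity = 3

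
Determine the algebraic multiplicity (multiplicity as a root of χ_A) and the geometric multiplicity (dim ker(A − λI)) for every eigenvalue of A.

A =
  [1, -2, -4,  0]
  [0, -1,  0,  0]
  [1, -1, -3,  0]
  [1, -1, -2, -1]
λ = -1: alg = 4, geom = 3

Step 1 — factor the characteristic polynomial to read off the algebraic multiplicities:
  χ_A(x) = (x + 1)^4

Step 2 — compute geometric multiplicities via the rank-nullity identity g(λ) = n − rank(A − λI):
  rank(A − (-1)·I) = 1, so dim ker(A − (-1)·I) = n − 1 = 3

Summary:
  λ = -1: algebraic multiplicity = 4, geometric multiplicity = 3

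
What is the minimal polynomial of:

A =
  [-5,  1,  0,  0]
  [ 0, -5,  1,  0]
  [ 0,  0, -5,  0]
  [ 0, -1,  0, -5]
x^3 + 15*x^2 + 75*x + 125

The characteristic polynomial is χ_A(x) = (x + 5)^4, so the eigenvalues are known. The minimal polynomial is
  m_A(x) = Π_λ (x − λ)^{k_λ}
where k_λ is the size of the *largest* Jordan block for λ (equivalently, the smallest k with (A − λI)^k v = 0 for every generalised eigenvector v of λ).

  λ = -5: largest Jordan block has size 3, contributing (x + 5)^3

So m_A(x) = (x + 5)^3 = x^3 + 15*x^2 + 75*x + 125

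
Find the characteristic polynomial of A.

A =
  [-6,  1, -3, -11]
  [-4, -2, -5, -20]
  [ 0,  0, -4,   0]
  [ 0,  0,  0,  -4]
x^4 + 16*x^3 + 96*x^2 + 256*x + 256

Expanding det(x·I − A) (e.g. by cofactor expansion or by noting that A is similar to its Jordan form J, which has the same characteristic polynomial as A) gives
  χ_A(x) = x^4 + 16*x^3 + 96*x^2 + 256*x + 256
which factors as (x + 4)^4. The eigenvalues (with algebraic multiplicities) are λ = -4 with multiplicity 4.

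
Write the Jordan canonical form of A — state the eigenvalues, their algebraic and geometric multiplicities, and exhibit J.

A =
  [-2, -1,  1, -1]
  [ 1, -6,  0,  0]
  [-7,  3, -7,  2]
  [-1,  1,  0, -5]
J_3(-5) ⊕ J_1(-5)

The characteristic polynomial is
  det(x·I − A) = x^4 + 20*x^3 + 150*x^2 + 500*x + 625 = (x + 5)^4

Eigenvalues and multiplicities (the geometric multiplicity of λ is n − rank(A − λI), which equals the number of Jordan blocks for λ):
  λ = -5: algebraic multiplicity = 4, geometric multiplicity = 2

Determining the block sizes for each eigenvalue:
  λ = -5: with am = 4 and gm = 2, the partition is not yet determined (e.g. several partitions of 4 into 2 parts exist). Let N = A − (-5)·I. Computing rank(N^1) = 2, rank(N^2) = 1, rank(N^3) = 0; the number of blocks of size ≥ j is rank(N^{j−1}) − rank(N^j), giving [2, 1, 1]. So we have 1 block(s) of size 3, 1 block(s) of size 1 → block sizes [3, 1]

Assembling the blocks gives a Jordan form
J =
  [-5,  1,  0,  0]
  [ 0, -5,  1,  0]
  [ 0,  0, -5,  0]
  [ 0,  0,  0, -5]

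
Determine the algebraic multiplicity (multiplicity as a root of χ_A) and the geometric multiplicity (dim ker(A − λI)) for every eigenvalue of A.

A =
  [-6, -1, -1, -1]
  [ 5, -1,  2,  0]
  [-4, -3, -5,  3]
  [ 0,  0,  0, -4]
λ = -4: alg = 4, geom = 2

Step 1 — factor the characteristic polynomial to read off the algebraic multiplicities:
  χ_A(x) = (x + 4)^4

Step 2 — compute geometric multiplicities via the rank-nullity identity g(λ) = n − rank(A − λI):
  rank(A − (-4)·I) = 2, so dim ker(A − (-4)·I) = n − 2 = 2

Summary:
  λ = -4: algebraic multiplicity = 4, geometric multiplicity = 2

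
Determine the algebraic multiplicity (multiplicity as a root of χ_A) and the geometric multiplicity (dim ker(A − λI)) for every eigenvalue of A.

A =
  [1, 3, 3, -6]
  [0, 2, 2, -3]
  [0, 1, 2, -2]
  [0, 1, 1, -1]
λ = 1: alg = 4, geom = 2

Step 1 — factor the characteristic polynomial to read off the algebraic multiplicities:
  χ_A(x) = (x - 1)^4

Step 2 — compute geometric multiplicities via the rank-nullity identity g(λ) = n − rank(A − λI):
  rank(A − (1)·I) = 2, so dim ker(A − (1)·I) = n − 2 = 2

Summary:
  λ = 1: algebraic multiplicity = 4, geometric multiplicity = 2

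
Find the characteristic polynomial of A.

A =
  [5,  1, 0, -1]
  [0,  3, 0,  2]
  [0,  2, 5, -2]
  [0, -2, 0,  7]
x^4 - 20*x^3 + 150*x^2 - 500*x + 625

Expanding det(x·I − A) (e.g. by cofactor expansion or by noting that A is similar to its Jordan form J, which has the same characteristic polynomial as A) gives
  χ_A(x) = x^4 - 20*x^3 + 150*x^2 - 500*x + 625
which factors as (x - 5)^4. The eigenvalues (with algebraic multiplicities) are λ = 5 with multiplicity 4.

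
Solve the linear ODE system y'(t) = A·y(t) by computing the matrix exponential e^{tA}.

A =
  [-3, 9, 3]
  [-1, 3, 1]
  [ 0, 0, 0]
e^{tA} =
  [1 - 3*t, 9*t, 3*t]
  [-t, 3*t + 1, t]
  [0, 0, 1]

Strategy: write A = P · J · P⁻¹ where J is a Jordan canonical form, so e^{tA} = P · e^{tJ} · P⁻¹, and e^{tJ} can be computed block-by-block.

A has Jordan form
J =
  [0, 1, 0]
  [0, 0, 0]
  [0, 0, 0]
(up to reordering of blocks).

Per-block formulas:
  For a 1×1 block at λ = 0: exp(t · [0]) = [e^(0t)].
  For a 2×2 Jordan block J_2(0): exp(t · J_2(0)) = e^(0t)·(I + t·N), where N is the 2×2 nilpotent shift.

After assembling e^{tJ} and conjugating by P, we get:

e^{tA} =
  [1 - 3*t, 9*t, 3*t]
  [-t, 3*t + 1, t]
  [0, 0, 1]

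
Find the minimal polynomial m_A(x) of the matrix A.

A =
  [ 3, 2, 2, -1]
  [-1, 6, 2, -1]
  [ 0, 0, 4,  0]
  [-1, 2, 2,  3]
x^2 - 8*x + 16

The characteristic polynomial is χ_A(x) = (x - 4)^4, so the eigenvalues are known. The minimal polynomial is
  m_A(x) = Π_λ (x − λ)^{k_λ}
where k_λ is the size of the *largest* Jordan block for λ (equivalently, the smallest k with (A − λI)^k v = 0 for every generalised eigenvector v of λ).

  λ = 4: largest Jordan block has size 2, contributing (x − 4)^2

So m_A(x) = (x - 4)^2 = x^2 - 8*x + 16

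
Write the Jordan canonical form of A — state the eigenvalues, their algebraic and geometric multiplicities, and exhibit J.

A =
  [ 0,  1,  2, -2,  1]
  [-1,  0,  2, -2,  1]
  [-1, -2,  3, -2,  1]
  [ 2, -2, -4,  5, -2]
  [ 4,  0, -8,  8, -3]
J_3(1) ⊕ J_1(1) ⊕ J_1(1)

The characteristic polynomial is
  det(x·I − A) = x^5 - 5*x^4 + 10*x^3 - 10*x^2 + 5*x - 1 = (x - 1)^5

Eigenvalues and multiplicities (the geometric multiplicity of λ is n − rank(A − λI), which equals the number of Jordan blocks for λ):
  λ = 1: algebraic multiplicity = 5, geometric multiplicity = 3

Determining the block sizes for each eigenvalue:
  λ = 1: with am = 5 and gm = 3, the partition is not yet determined (e.g. several partitions of 5 into 3 parts exist). Let N = A − (1)·I. Computing rank(N^1) = 2, rank(N^2) = 1, rank(N^3) = 0; the number of blocks of size ≥ j is rank(N^{j−1}) − rank(N^j), giving [3, 1, 1]. So we have 1 block(s) of size 3, 2 block(s) of size 1 → block sizes [3, 1, 1]

Assembling the blocks gives a Jordan form
J =
  [1, 1, 0, 0, 0]
  [0, 1, 1, 0, 0]
  [0, 0, 1, 0, 0]
  [0, 0, 0, 1, 0]
  [0, 0, 0, 0, 1]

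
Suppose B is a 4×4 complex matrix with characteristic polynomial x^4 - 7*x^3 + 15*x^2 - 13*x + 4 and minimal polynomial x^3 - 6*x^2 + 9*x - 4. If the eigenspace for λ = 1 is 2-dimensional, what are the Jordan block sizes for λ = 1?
Block sizes for λ = 1: [2, 1]

Step 1 — from the characteristic polynomial, algebraic multiplicity of λ = 1 is 3. From dim ker(B − (1)·I) = 2, there are exactly 2 Jordan blocks for λ = 1.
Step 2 — from the minimal polynomial, the factor (x − 1)^2 tells us the largest block for λ = 1 has size 2.
Step 3 — with total size 3, 2 blocks, and largest block 2, the block sizes (in nonincreasing order) are [2, 1].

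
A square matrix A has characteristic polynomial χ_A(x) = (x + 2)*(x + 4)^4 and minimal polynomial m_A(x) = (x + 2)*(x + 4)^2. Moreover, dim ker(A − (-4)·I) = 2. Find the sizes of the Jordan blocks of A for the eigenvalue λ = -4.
Block sizes for λ = -4: [2, 2]

Step 1 — from the characteristic polynomial, algebraic multiplicity of λ = -4 is 4. From dim ker(A − (-4)·I) = 2, there are exactly 2 Jordan blocks for λ = -4.
Step 2 — from the minimal polynomial, the factor (x + 4)^2 tells us the largest block for λ = -4 has size 2.
Step 3 — with total size 4, 2 blocks, and largest block 2, the block sizes (in nonincreasing order) are [2, 2].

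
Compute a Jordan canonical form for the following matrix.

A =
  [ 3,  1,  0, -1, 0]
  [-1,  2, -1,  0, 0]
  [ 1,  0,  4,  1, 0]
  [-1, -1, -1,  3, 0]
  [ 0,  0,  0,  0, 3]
J_2(3) ⊕ J_2(3) ⊕ J_1(3)

The characteristic polynomial is
  det(x·I − A) = x^5 - 15*x^4 + 90*x^3 - 270*x^2 + 405*x - 243 = (x - 3)^5

Eigenvalues and multiplicities (the geometric multiplicity of λ is n − rank(A − λI), which equals the number of Jordan blocks for λ):
  λ = 3: algebraic multiplicity = 5, geometric multiplicity = 3

Determining the block sizes for each eigenvalue:
  λ = 3: with am = 5 and gm = 3, the partition is not yet determined (e.g. several partitions of 5 into 3 parts exist). Let N = A − (3)·I. Computing rank(N^1) = 2, rank(N^2) = 0; the number of blocks of size ≥ j is rank(N^{j−1}) − rank(N^j), giving [3, 2]. So we have 2 block(s) of size 2, 1 block(s) of size 1 → block sizes [2, 2, 1]

Assembling the blocks gives a Jordan form
J =
  [3, 1, 0, 0, 0]
  [0, 3, 0, 0, 0]
  [0, 0, 3, 1, 0]
  [0, 0, 0, 3, 0]
  [0, 0, 0, 0, 3]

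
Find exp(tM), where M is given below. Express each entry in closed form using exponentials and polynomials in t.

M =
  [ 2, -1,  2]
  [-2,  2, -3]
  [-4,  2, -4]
e^{tM} =
  [-t^2 + 2*t + 1, -t, -t^2/2 + 2*t]
  [2*t^2 - 2*t, 2*t + 1, t^2 - 3*t]
  [2*t^2 - 4*t, 2*t, t^2 - 4*t + 1]

Strategy: write M = P · J · P⁻¹ where J is a Jordan canonical form, so e^{tM} = P · e^{tJ} · P⁻¹, and e^{tJ} can be computed block-by-block.

M has Jordan form
J =
  [0, 1, 0]
  [0, 0, 1]
  [0, 0, 0]
(up to reordering of blocks).

Per-block formulas:
  For a 3×3 Jordan block J_3(0): exp(t · J_3(0)) = e^(0t)·(I + t·N + (t^2/2)·N^2), where N is the 3×3 nilpotent shift.

After assembling e^{tJ} and conjugating by P, we get:

e^{tM} =
  [-t^2 + 2*t + 1, -t, -t^2/2 + 2*t]
  [2*t^2 - 2*t, 2*t + 1, t^2 - 3*t]
  [2*t^2 - 4*t, 2*t, t^2 - 4*t + 1]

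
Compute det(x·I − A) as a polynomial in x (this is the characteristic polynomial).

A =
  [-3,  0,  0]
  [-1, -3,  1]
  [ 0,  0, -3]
x^3 + 9*x^2 + 27*x + 27

Expanding det(x·I − A) (e.g. by cofactor expansion or by noting that A is similar to its Jordan form J, which has the same characteristic polynomial as A) gives
  χ_A(x) = x^3 + 9*x^2 + 27*x + 27
which factors as (x + 3)^3. The eigenvalues (with algebraic multiplicities) are λ = -3 with multiplicity 3.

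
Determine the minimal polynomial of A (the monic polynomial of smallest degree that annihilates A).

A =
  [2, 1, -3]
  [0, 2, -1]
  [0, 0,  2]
x^3 - 6*x^2 + 12*x - 8

The characteristic polynomial is χ_A(x) = (x - 2)^3, so the eigenvalues are known. The minimal polynomial is
  m_A(x) = Π_λ (x − λ)^{k_λ}
where k_λ is the size of the *largest* Jordan block for λ (equivalently, the smallest k with (A − λI)^k v = 0 for every generalised eigenvector v of λ).

  λ = 2: largest Jordan block has size 3, contributing (x − 2)^3

So m_A(x) = (x - 2)^3 = x^3 - 6*x^2 + 12*x - 8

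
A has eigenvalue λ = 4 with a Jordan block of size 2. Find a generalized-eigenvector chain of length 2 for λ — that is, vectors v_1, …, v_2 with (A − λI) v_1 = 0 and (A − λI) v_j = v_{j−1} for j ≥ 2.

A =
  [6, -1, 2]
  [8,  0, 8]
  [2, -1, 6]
A Jordan chain for λ = 4 of length 2:
v_1 = (2, 8, 2)ᵀ
v_2 = (1, 0, 0)ᵀ

Let N = A − (4)·I. We want v_2 with N^2 v_2 = 0 but N^1 v_2 ≠ 0; then v_{j-1} := N · v_j for j = 2, …, 2.

Pick v_2 = (1, 0, 0)ᵀ.
Then v_1 = N · v_2 = (2, 8, 2)ᵀ.

Sanity check: (A − (4)·I) v_1 = (0, 0, 0)ᵀ = 0. ✓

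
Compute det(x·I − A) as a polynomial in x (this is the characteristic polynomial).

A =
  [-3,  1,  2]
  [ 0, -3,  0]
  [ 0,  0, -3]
x^3 + 9*x^2 + 27*x + 27

Expanding det(x·I − A) (e.g. by cofactor expansion or by noting that A is similar to its Jordan form J, which has the same characteristic polynomial as A) gives
  χ_A(x) = x^3 + 9*x^2 + 27*x + 27
which factors as (x + 3)^3. The eigenvalues (with algebraic multiplicities) are λ = -3 with multiplicity 3.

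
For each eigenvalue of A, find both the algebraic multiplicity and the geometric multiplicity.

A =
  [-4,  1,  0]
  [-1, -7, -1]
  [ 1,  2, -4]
λ = -5: alg = 3, geom = 1

Step 1 — factor the characteristic polynomial to read off the algebraic multiplicities:
  χ_A(x) = (x + 5)^3

Step 2 — compute geometric multiplicities via the rank-nullity identity g(λ) = n − rank(A − λI):
  rank(A − (-5)·I) = 2, so dim ker(A − (-5)·I) = n − 2 = 1

Summary:
  λ = -5: algebraic multiplicity = 3, geometric multiplicity = 1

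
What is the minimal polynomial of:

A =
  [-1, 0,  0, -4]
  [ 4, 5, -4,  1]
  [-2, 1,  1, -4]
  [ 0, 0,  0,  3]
x^4 - 8*x^3 + 18*x^2 - 27

The characteristic polynomial is χ_A(x) = (x - 3)^3*(x + 1), so the eigenvalues are known. The minimal polynomial is
  m_A(x) = Π_λ (x − λ)^{k_λ}
where k_λ is the size of the *largest* Jordan block for λ (equivalently, the smallest k with (A − λI)^k v = 0 for every generalised eigenvector v of λ).

  λ = -1: largest Jordan block has size 1, contributing (x + 1)
  λ = 3: largest Jordan block has size 3, contributing (x − 3)^3

So m_A(x) = (x - 3)^3*(x + 1) = x^4 - 8*x^3 + 18*x^2 - 27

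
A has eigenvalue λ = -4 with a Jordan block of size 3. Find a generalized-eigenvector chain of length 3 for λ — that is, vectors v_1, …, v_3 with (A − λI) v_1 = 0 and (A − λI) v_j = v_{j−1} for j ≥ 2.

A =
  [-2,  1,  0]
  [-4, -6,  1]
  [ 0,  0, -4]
A Jordan chain for λ = -4 of length 3:
v_1 = (1, -2, 0)ᵀ
v_2 = (0, 1, 0)ᵀ
v_3 = (0, 0, 1)ᵀ

Let N = A − (-4)·I. We want v_3 with N^3 v_3 = 0 but N^2 v_3 ≠ 0; then v_{j-1} := N · v_j for j = 3, …, 2.

Pick v_3 = (0, 0, 1)ᵀ.
Then v_2 = N · v_3 = (0, 1, 0)ᵀ.
Then v_1 = N · v_2 = (1, -2, 0)ᵀ.

Sanity check: (A − (-4)·I) v_1 = (0, 0, 0)ᵀ = 0. ✓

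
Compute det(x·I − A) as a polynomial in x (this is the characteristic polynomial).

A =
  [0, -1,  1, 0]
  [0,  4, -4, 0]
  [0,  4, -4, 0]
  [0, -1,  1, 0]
x^4

Expanding det(x·I − A) (e.g. by cofactor expansion or by noting that A is similar to its Jordan form J, which has the same characteristic polynomial as A) gives
  χ_A(x) = x^4
which factors as x^4. The eigenvalues (with algebraic multiplicities) are λ = 0 with multiplicity 4.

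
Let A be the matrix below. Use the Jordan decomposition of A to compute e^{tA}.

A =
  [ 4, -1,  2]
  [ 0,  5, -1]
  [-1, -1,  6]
e^{tA} =
  [-t^2*exp(5*t)/2 - t*exp(5*t) + exp(5*t), -t^2*exp(5*t)/2 - t*exp(5*t), t^2*exp(5*t)/2 + 2*t*exp(5*t)]
  [t^2*exp(5*t)/2, t^2*exp(5*t)/2 + exp(5*t), -t^2*exp(5*t)/2 - t*exp(5*t)]
  [-t*exp(5*t), -t*exp(5*t), t*exp(5*t) + exp(5*t)]

Strategy: write A = P · J · P⁻¹ where J is a Jordan canonical form, so e^{tA} = P · e^{tJ} · P⁻¹, and e^{tJ} can be computed block-by-block.

A has Jordan form
J =
  [5, 1, 0]
  [0, 5, 1]
  [0, 0, 5]
(up to reordering of blocks).

Per-block formulas:
  For a 3×3 Jordan block J_3(5): exp(t · J_3(5)) = e^(5t)·(I + t·N + (t^2/2)·N^2), where N is the 3×3 nilpotent shift.

After assembling e^{tJ} and conjugating by P, we get:

e^{tA} =
  [-t^2*exp(5*t)/2 - t*exp(5*t) + exp(5*t), -t^2*exp(5*t)/2 - t*exp(5*t), t^2*exp(5*t)/2 + 2*t*exp(5*t)]
  [t^2*exp(5*t)/2, t^2*exp(5*t)/2 + exp(5*t), -t^2*exp(5*t)/2 - t*exp(5*t)]
  [-t*exp(5*t), -t*exp(5*t), t*exp(5*t) + exp(5*t)]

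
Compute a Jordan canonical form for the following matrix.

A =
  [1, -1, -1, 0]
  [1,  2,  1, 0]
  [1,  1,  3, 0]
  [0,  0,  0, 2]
J_3(2) ⊕ J_1(2)

The characteristic polynomial is
  det(x·I − A) = x^4 - 8*x^3 + 24*x^2 - 32*x + 16 = (x - 2)^4

Eigenvalues and multiplicities (the geometric multiplicity of λ is n − rank(A − λI), which equals the number of Jordan blocks for λ):
  λ = 2: algebraic multiplicity = 4, geometric multiplicity = 2

Determining the block sizes for each eigenvalue:
  λ = 2: with am = 4 and gm = 2, the partition is not yet determined (e.g. several partitions of 4 into 2 parts exist). Let N = A − (2)·I. Computing rank(N^1) = 2, rank(N^2) = 1, rank(N^3) = 0; the number of blocks of size ≥ j is rank(N^{j−1}) − rank(N^j), giving [2, 1, 1]. So we have 1 block(s) of size 3, 1 block(s) of size 1 → block sizes [3, 1]

Assembling the blocks gives a Jordan form
J =
  [2, 1, 0, 0]
  [0, 2, 1, 0]
  [0, 0, 2, 0]
  [0, 0, 0, 2]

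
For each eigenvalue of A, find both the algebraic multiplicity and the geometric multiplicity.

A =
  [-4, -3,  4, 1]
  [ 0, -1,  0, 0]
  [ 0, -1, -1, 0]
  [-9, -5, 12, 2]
λ = -1: alg = 4, geom = 2

Step 1 — factor the characteristic polynomial to read off the algebraic multiplicities:
  χ_A(x) = (x + 1)^4

Step 2 — compute geometric multiplicities via the rank-nullity identity g(λ) = n − rank(A − λI):
  rank(A − (-1)·I) = 2, so dim ker(A − (-1)·I) = n − 2 = 2

Summary:
  λ = -1: algebraic multiplicity = 4, geometric multiplicity = 2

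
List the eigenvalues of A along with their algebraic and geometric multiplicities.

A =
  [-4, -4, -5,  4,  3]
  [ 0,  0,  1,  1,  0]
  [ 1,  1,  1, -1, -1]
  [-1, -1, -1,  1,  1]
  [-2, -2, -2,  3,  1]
λ = -1: alg = 1, geom = 1; λ = 0: alg = 4, geom = 2

Step 1 — factor the characteristic polynomial to read off the algebraic multiplicities:
  χ_A(x) = x^4*(x + 1)

Step 2 — compute geometric multiplicities via the rank-nullity identity g(λ) = n − rank(A − λI):
  rank(A − (-1)·I) = 4, so dim ker(A − (-1)·I) = n − 4 = 1
  rank(A − (0)·I) = 3, so dim ker(A − (0)·I) = n − 3 = 2

Summary:
  λ = -1: algebraic multiplicity = 1, geometric multiplicity = 1
  λ = 0: algebraic multiplicity = 4, geometric multiplicity = 2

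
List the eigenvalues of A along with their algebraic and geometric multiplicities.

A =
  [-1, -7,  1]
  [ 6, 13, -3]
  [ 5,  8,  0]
λ = 4: alg = 3, geom = 1

Step 1 — factor the characteristic polynomial to read off the algebraic multiplicities:
  χ_A(x) = (x - 4)^3

Step 2 — compute geometric multiplicities via the rank-nullity identity g(λ) = n − rank(A − λI):
  rank(A − (4)·I) = 2, so dim ker(A − (4)·I) = n − 2 = 1

Summary:
  λ = 4: algebraic multiplicity = 3, geometric multiplicity = 1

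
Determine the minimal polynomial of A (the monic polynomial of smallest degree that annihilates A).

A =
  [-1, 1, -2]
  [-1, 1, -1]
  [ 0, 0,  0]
x^3

The characteristic polynomial is χ_A(x) = x^3, so the eigenvalues are known. The minimal polynomial is
  m_A(x) = Π_λ (x − λ)^{k_λ}
where k_λ is the size of the *largest* Jordan block for λ (equivalently, the smallest k with (A − λI)^k v = 0 for every generalised eigenvector v of λ).

  λ = 0: largest Jordan block has size 3, contributing (x − 0)^3

So m_A(x) = x^3 = x^3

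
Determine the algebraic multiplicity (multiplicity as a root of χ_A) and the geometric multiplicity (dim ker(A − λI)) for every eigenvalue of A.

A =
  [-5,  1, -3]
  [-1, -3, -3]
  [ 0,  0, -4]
λ = -4: alg = 3, geom = 2

Step 1 — factor the characteristic polynomial to read off the algebraic multiplicities:
  χ_A(x) = (x + 4)^3

Step 2 — compute geometric multiplicities via the rank-nullity identity g(λ) = n − rank(A − λI):
  rank(A − (-4)·I) = 1, so dim ker(A − (-4)·I) = n − 1 = 2

Summary:
  λ = -4: algebraic multiplicity = 3, geometric multiplicity = 2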